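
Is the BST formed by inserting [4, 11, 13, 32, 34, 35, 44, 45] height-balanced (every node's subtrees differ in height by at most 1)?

Tree (level-order array): [4, None, 11, None, 13, None, 32, None, 34, None, 35, None, 44, None, 45]
Definition: a tree is height-balanced if, at every node, |h(left) - h(right)| <= 1 (empty subtree has height -1).
Bottom-up per-node check:
  node 45: h_left=-1, h_right=-1, diff=0 [OK], height=0
  node 44: h_left=-1, h_right=0, diff=1 [OK], height=1
  node 35: h_left=-1, h_right=1, diff=2 [FAIL (|-1-1|=2 > 1)], height=2
  node 34: h_left=-1, h_right=2, diff=3 [FAIL (|-1-2|=3 > 1)], height=3
  node 32: h_left=-1, h_right=3, diff=4 [FAIL (|-1-3|=4 > 1)], height=4
  node 13: h_left=-1, h_right=4, diff=5 [FAIL (|-1-4|=5 > 1)], height=5
  node 11: h_left=-1, h_right=5, diff=6 [FAIL (|-1-5|=6 > 1)], height=6
  node 4: h_left=-1, h_right=6, diff=7 [FAIL (|-1-6|=7 > 1)], height=7
Node 35 violates the condition: |-1 - 1| = 2 > 1.
Result: Not balanced


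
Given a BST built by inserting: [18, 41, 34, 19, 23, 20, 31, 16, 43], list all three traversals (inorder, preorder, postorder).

Tree insertion order: [18, 41, 34, 19, 23, 20, 31, 16, 43]
Tree (level-order array): [18, 16, 41, None, None, 34, 43, 19, None, None, None, None, 23, 20, 31]
Inorder (L, root, R): [16, 18, 19, 20, 23, 31, 34, 41, 43]
Preorder (root, L, R): [18, 16, 41, 34, 19, 23, 20, 31, 43]
Postorder (L, R, root): [16, 20, 31, 23, 19, 34, 43, 41, 18]


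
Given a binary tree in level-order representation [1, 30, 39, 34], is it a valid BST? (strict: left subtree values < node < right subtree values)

Level-order array: [1, 30, 39, 34]
Validate using subtree bounds (lo, hi): at each node, require lo < value < hi,
then recurse left with hi=value and right with lo=value.
Preorder trace (stopping at first violation):
  at node 1 with bounds (-inf, +inf): OK
  at node 30 with bounds (-inf, 1): VIOLATION
Node 30 violates its bound: not (-inf < 30 < 1).
Result: Not a valid BST


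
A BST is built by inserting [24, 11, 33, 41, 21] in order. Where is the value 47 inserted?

Starting tree (level order): [24, 11, 33, None, 21, None, 41]
Insertion path: 24 -> 33 -> 41
Result: insert 47 as right child of 41
Final tree (level order): [24, 11, 33, None, 21, None, 41, None, None, None, 47]


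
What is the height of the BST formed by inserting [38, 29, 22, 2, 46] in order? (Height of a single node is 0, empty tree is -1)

Insertion order: [38, 29, 22, 2, 46]
Tree (level-order array): [38, 29, 46, 22, None, None, None, 2]
Compute height bottom-up (empty subtree = -1):
  height(2) = 1 + max(-1, -1) = 0
  height(22) = 1 + max(0, -1) = 1
  height(29) = 1 + max(1, -1) = 2
  height(46) = 1 + max(-1, -1) = 0
  height(38) = 1 + max(2, 0) = 3
Height = 3


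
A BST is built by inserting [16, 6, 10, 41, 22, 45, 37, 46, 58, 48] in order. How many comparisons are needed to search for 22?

Search path for 22: 16 -> 41 -> 22
Found: True
Comparisons: 3


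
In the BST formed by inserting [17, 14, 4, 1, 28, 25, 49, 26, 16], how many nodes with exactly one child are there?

Tree built from: [17, 14, 4, 1, 28, 25, 49, 26, 16]
Tree (level-order array): [17, 14, 28, 4, 16, 25, 49, 1, None, None, None, None, 26]
Rule: These are nodes with exactly 1 non-null child.
Per-node child counts:
  node 17: 2 child(ren)
  node 14: 2 child(ren)
  node 4: 1 child(ren)
  node 1: 0 child(ren)
  node 16: 0 child(ren)
  node 28: 2 child(ren)
  node 25: 1 child(ren)
  node 26: 0 child(ren)
  node 49: 0 child(ren)
Matching nodes: [4, 25]
Count of nodes with exactly one child: 2


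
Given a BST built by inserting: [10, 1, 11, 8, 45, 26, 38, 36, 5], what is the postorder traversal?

Tree insertion order: [10, 1, 11, 8, 45, 26, 38, 36, 5]
Tree (level-order array): [10, 1, 11, None, 8, None, 45, 5, None, 26, None, None, None, None, 38, 36]
Postorder traversal: [5, 8, 1, 36, 38, 26, 45, 11, 10]


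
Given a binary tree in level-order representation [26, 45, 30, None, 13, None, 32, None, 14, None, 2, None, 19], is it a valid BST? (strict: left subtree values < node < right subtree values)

Level-order array: [26, 45, 30, None, 13, None, 32, None, 14, None, 2, None, 19]
Validate using subtree bounds (lo, hi): at each node, require lo < value < hi,
then recurse left with hi=value and right with lo=value.
Preorder trace (stopping at first violation):
  at node 26 with bounds (-inf, +inf): OK
  at node 45 with bounds (-inf, 26): VIOLATION
Node 45 violates its bound: not (-inf < 45 < 26).
Result: Not a valid BST


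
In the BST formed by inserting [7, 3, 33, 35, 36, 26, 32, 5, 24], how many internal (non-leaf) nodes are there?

Tree built from: [7, 3, 33, 35, 36, 26, 32, 5, 24]
Tree (level-order array): [7, 3, 33, None, 5, 26, 35, None, None, 24, 32, None, 36]
Rule: An internal node has at least one child.
Per-node child counts:
  node 7: 2 child(ren)
  node 3: 1 child(ren)
  node 5: 0 child(ren)
  node 33: 2 child(ren)
  node 26: 2 child(ren)
  node 24: 0 child(ren)
  node 32: 0 child(ren)
  node 35: 1 child(ren)
  node 36: 0 child(ren)
Matching nodes: [7, 3, 33, 26, 35]
Count of internal (non-leaf) nodes: 5


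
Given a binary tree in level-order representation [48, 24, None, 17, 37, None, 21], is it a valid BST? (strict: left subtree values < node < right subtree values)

Level-order array: [48, 24, None, 17, 37, None, 21]
Validate using subtree bounds (lo, hi): at each node, require lo < value < hi,
then recurse left with hi=value and right with lo=value.
Preorder trace (stopping at first violation):
  at node 48 with bounds (-inf, +inf): OK
  at node 24 with bounds (-inf, 48): OK
  at node 17 with bounds (-inf, 24): OK
  at node 21 with bounds (17, 24): OK
  at node 37 with bounds (24, 48): OK
No violation found at any node.
Result: Valid BST


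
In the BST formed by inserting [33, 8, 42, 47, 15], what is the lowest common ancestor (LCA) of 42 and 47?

Tree insertion order: [33, 8, 42, 47, 15]
Tree (level-order array): [33, 8, 42, None, 15, None, 47]
In a BST, the LCA of p=42, q=47 is the first node v on the
root-to-leaf path with p <= v <= q (go left if both < v, right if both > v).
Walk from root:
  at 33: both 42 and 47 > 33, go right
  at 42: 42 <= 42 <= 47, this is the LCA
LCA = 42


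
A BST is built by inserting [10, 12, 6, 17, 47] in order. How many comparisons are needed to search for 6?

Search path for 6: 10 -> 6
Found: True
Comparisons: 2


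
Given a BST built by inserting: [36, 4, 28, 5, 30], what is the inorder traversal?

Tree insertion order: [36, 4, 28, 5, 30]
Tree (level-order array): [36, 4, None, None, 28, 5, 30]
Inorder traversal: [4, 5, 28, 30, 36]


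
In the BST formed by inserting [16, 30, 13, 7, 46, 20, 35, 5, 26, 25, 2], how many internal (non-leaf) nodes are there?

Tree built from: [16, 30, 13, 7, 46, 20, 35, 5, 26, 25, 2]
Tree (level-order array): [16, 13, 30, 7, None, 20, 46, 5, None, None, 26, 35, None, 2, None, 25]
Rule: An internal node has at least one child.
Per-node child counts:
  node 16: 2 child(ren)
  node 13: 1 child(ren)
  node 7: 1 child(ren)
  node 5: 1 child(ren)
  node 2: 0 child(ren)
  node 30: 2 child(ren)
  node 20: 1 child(ren)
  node 26: 1 child(ren)
  node 25: 0 child(ren)
  node 46: 1 child(ren)
  node 35: 0 child(ren)
Matching nodes: [16, 13, 7, 5, 30, 20, 26, 46]
Count of internal (non-leaf) nodes: 8


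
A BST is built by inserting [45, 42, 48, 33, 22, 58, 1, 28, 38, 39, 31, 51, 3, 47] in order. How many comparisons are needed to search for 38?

Search path for 38: 45 -> 42 -> 33 -> 38
Found: True
Comparisons: 4


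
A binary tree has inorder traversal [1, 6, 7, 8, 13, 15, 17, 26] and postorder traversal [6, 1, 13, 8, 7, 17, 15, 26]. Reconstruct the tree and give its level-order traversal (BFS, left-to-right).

Inorder:   [1, 6, 7, 8, 13, 15, 17, 26]
Postorder: [6, 1, 13, 8, 7, 17, 15, 26]
Algorithm: postorder visits root last, so walk postorder right-to-left;
each value is the root of the current inorder slice — split it at that
value, recurse on the right subtree first, then the left.
Recursive splits:
  root=26; inorder splits into left=[1, 6, 7, 8, 13, 15, 17], right=[]
  root=15; inorder splits into left=[1, 6, 7, 8, 13], right=[17]
  root=17; inorder splits into left=[], right=[]
  root=7; inorder splits into left=[1, 6], right=[8, 13]
  root=8; inorder splits into left=[], right=[13]
  root=13; inorder splits into left=[], right=[]
  root=1; inorder splits into left=[], right=[6]
  root=6; inorder splits into left=[], right=[]
Reconstructed level-order: [26, 15, 7, 17, 1, 8, 6, 13]


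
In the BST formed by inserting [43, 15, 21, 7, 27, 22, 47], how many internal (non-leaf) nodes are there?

Tree built from: [43, 15, 21, 7, 27, 22, 47]
Tree (level-order array): [43, 15, 47, 7, 21, None, None, None, None, None, 27, 22]
Rule: An internal node has at least one child.
Per-node child counts:
  node 43: 2 child(ren)
  node 15: 2 child(ren)
  node 7: 0 child(ren)
  node 21: 1 child(ren)
  node 27: 1 child(ren)
  node 22: 0 child(ren)
  node 47: 0 child(ren)
Matching nodes: [43, 15, 21, 27]
Count of internal (non-leaf) nodes: 4


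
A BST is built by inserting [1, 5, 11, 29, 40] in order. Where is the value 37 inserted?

Starting tree (level order): [1, None, 5, None, 11, None, 29, None, 40]
Insertion path: 1 -> 5 -> 11 -> 29 -> 40
Result: insert 37 as left child of 40
Final tree (level order): [1, None, 5, None, 11, None, 29, None, 40, 37]


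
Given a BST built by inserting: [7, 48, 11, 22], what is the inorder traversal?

Tree insertion order: [7, 48, 11, 22]
Tree (level-order array): [7, None, 48, 11, None, None, 22]
Inorder traversal: [7, 11, 22, 48]


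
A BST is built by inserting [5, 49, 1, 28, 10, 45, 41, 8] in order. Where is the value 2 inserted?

Starting tree (level order): [5, 1, 49, None, None, 28, None, 10, 45, 8, None, 41]
Insertion path: 5 -> 1
Result: insert 2 as right child of 1
Final tree (level order): [5, 1, 49, None, 2, 28, None, None, None, 10, 45, 8, None, 41]


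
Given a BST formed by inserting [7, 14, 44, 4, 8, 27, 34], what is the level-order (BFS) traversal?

Tree insertion order: [7, 14, 44, 4, 8, 27, 34]
Tree (level-order array): [7, 4, 14, None, None, 8, 44, None, None, 27, None, None, 34]
BFS from the root, enqueuing left then right child of each popped node:
  queue [7] -> pop 7, enqueue [4, 14], visited so far: [7]
  queue [4, 14] -> pop 4, enqueue [none], visited so far: [7, 4]
  queue [14] -> pop 14, enqueue [8, 44], visited so far: [7, 4, 14]
  queue [8, 44] -> pop 8, enqueue [none], visited so far: [7, 4, 14, 8]
  queue [44] -> pop 44, enqueue [27], visited so far: [7, 4, 14, 8, 44]
  queue [27] -> pop 27, enqueue [34], visited so far: [7, 4, 14, 8, 44, 27]
  queue [34] -> pop 34, enqueue [none], visited so far: [7, 4, 14, 8, 44, 27, 34]
Result: [7, 4, 14, 8, 44, 27, 34]


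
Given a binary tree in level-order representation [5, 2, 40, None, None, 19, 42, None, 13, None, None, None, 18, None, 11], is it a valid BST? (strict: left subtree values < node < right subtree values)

Level-order array: [5, 2, 40, None, None, 19, 42, None, 13, None, None, None, 18, None, 11]
Validate using subtree bounds (lo, hi): at each node, require lo < value < hi,
then recurse left with hi=value and right with lo=value.
Preorder trace (stopping at first violation):
  at node 5 with bounds (-inf, +inf): OK
  at node 2 with bounds (-inf, 5): OK
  at node 40 with bounds (5, +inf): OK
  at node 19 with bounds (5, 40): OK
  at node 13 with bounds (19, 40): VIOLATION
Node 13 violates its bound: not (19 < 13 < 40).
Result: Not a valid BST


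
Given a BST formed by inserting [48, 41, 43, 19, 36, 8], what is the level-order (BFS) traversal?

Tree insertion order: [48, 41, 43, 19, 36, 8]
Tree (level-order array): [48, 41, None, 19, 43, 8, 36]
BFS from the root, enqueuing left then right child of each popped node:
  queue [48] -> pop 48, enqueue [41], visited so far: [48]
  queue [41] -> pop 41, enqueue [19, 43], visited so far: [48, 41]
  queue [19, 43] -> pop 19, enqueue [8, 36], visited so far: [48, 41, 19]
  queue [43, 8, 36] -> pop 43, enqueue [none], visited so far: [48, 41, 19, 43]
  queue [8, 36] -> pop 8, enqueue [none], visited so far: [48, 41, 19, 43, 8]
  queue [36] -> pop 36, enqueue [none], visited so far: [48, 41, 19, 43, 8, 36]
Result: [48, 41, 19, 43, 8, 36]


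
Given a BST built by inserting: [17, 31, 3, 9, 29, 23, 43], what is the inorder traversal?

Tree insertion order: [17, 31, 3, 9, 29, 23, 43]
Tree (level-order array): [17, 3, 31, None, 9, 29, 43, None, None, 23]
Inorder traversal: [3, 9, 17, 23, 29, 31, 43]


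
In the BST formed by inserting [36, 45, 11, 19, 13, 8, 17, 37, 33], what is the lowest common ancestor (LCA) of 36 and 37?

Tree insertion order: [36, 45, 11, 19, 13, 8, 17, 37, 33]
Tree (level-order array): [36, 11, 45, 8, 19, 37, None, None, None, 13, 33, None, None, None, 17]
In a BST, the LCA of p=36, q=37 is the first node v on the
root-to-leaf path with p <= v <= q (go left if both < v, right if both > v).
Walk from root:
  at 36: 36 <= 36 <= 37, this is the LCA
LCA = 36


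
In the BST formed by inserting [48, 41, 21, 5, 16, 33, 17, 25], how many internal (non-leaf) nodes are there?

Tree built from: [48, 41, 21, 5, 16, 33, 17, 25]
Tree (level-order array): [48, 41, None, 21, None, 5, 33, None, 16, 25, None, None, 17]
Rule: An internal node has at least one child.
Per-node child counts:
  node 48: 1 child(ren)
  node 41: 1 child(ren)
  node 21: 2 child(ren)
  node 5: 1 child(ren)
  node 16: 1 child(ren)
  node 17: 0 child(ren)
  node 33: 1 child(ren)
  node 25: 0 child(ren)
Matching nodes: [48, 41, 21, 5, 16, 33]
Count of internal (non-leaf) nodes: 6


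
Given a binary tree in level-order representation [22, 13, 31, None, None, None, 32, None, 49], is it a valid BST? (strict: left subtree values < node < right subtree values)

Level-order array: [22, 13, 31, None, None, None, 32, None, 49]
Validate using subtree bounds (lo, hi): at each node, require lo < value < hi,
then recurse left with hi=value and right with lo=value.
Preorder trace (stopping at first violation):
  at node 22 with bounds (-inf, +inf): OK
  at node 13 with bounds (-inf, 22): OK
  at node 31 with bounds (22, +inf): OK
  at node 32 with bounds (31, +inf): OK
  at node 49 with bounds (32, +inf): OK
No violation found at any node.
Result: Valid BST


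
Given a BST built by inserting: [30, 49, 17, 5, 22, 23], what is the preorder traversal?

Tree insertion order: [30, 49, 17, 5, 22, 23]
Tree (level-order array): [30, 17, 49, 5, 22, None, None, None, None, None, 23]
Preorder traversal: [30, 17, 5, 22, 23, 49]


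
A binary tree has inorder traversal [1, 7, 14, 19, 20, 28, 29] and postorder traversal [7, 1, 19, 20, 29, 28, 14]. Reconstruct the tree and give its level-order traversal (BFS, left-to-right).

Inorder:   [1, 7, 14, 19, 20, 28, 29]
Postorder: [7, 1, 19, 20, 29, 28, 14]
Algorithm: postorder visits root last, so walk postorder right-to-left;
each value is the root of the current inorder slice — split it at that
value, recurse on the right subtree first, then the left.
Recursive splits:
  root=14; inorder splits into left=[1, 7], right=[19, 20, 28, 29]
  root=28; inorder splits into left=[19, 20], right=[29]
  root=29; inorder splits into left=[], right=[]
  root=20; inorder splits into left=[19], right=[]
  root=19; inorder splits into left=[], right=[]
  root=1; inorder splits into left=[], right=[7]
  root=7; inorder splits into left=[], right=[]
Reconstructed level-order: [14, 1, 28, 7, 20, 29, 19]


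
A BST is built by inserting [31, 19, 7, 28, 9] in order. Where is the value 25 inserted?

Starting tree (level order): [31, 19, None, 7, 28, None, 9]
Insertion path: 31 -> 19 -> 28
Result: insert 25 as left child of 28
Final tree (level order): [31, 19, None, 7, 28, None, 9, 25]


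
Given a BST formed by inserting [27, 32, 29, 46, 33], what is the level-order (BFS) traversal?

Tree insertion order: [27, 32, 29, 46, 33]
Tree (level-order array): [27, None, 32, 29, 46, None, None, 33]
BFS from the root, enqueuing left then right child of each popped node:
  queue [27] -> pop 27, enqueue [32], visited so far: [27]
  queue [32] -> pop 32, enqueue [29, 46], visited so far: [27, 32]
  queue [29, 46] -> pop 29, enqueue [none], visited so far: [27, 32, 29]
  queue [46] -> pop 46, enqueue [33], visited so far: [27, 32, 29, 46]
  queue [33] -> pop 33, enqueue [none], visited so far: [27, 32, 29, 46, 33]
Result: [27, 32, 29, 46, 33]


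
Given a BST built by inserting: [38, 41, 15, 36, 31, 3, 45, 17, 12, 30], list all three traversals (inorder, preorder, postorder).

Tree insertion order: [38, 41, 15, 36, 31, 3, 45, 17, 12, 30]
Tree (level-order array): [38, 15, 41, 3, 36, None, 45, None, 12, 31, None, None, None, None, None, 17, None, None, 30]
Inorder (L, root, R): [3, 12, 15, 17, 30, 31, 36, 38, 41, 45]
Preorder (root, L, R): [38, 15, 3, 12, 36, 31, 17, 30, 41, 45]
Postorder (L, R, root): [12, 3, 30, 17, 31, 36, 15, 45, 41, 38]


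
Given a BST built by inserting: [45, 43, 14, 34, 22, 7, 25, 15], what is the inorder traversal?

Tree insertion order: [45, 43, 14, 34, 22, 7, 25, 15]
Tree (level-order array): [45, 43, None, 14, None, 7, 34, None, None, 22, None, 15, 25]
Inorder traversal: [7, 14, 15, 22, 25, 34, 43, 45]


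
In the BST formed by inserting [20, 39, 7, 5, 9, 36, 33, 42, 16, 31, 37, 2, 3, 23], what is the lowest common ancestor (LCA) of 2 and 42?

Tree insertion order: [20, 39, 7, 5, 9, 36, 33, 42, 16, 31, 37, 2, 3, 23]
Tree (level-order array): [20, 7, 39, 5, 9, 36, 42, 2, None, None, 16, 33, 37, None, None, None, 3, None, None, 31, None, None, None, None, None, 23]
In a BST, the LCA of p=2, q=42 is the first node v on the
root-to-leaf path with p <= v <= q (go left if both < v, right if both > v).
Walk from root:
  at 20: 2 <= 20 <= 42, this is the LCA
LCA = 20


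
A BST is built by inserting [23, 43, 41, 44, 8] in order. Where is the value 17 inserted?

Starting tree (level order): [23, 8, 43, None, None, 41, 44]
Insertion path: 23 -> 8
Result: insert 17 as right child of 8
Final tree (level order): [23, 8, 43, None, 17, 41, 44]


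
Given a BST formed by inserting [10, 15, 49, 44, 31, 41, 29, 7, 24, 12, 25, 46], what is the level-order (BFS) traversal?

Tree insertion order: [10, 15, 49, 44, 31, 41, 29, 7, 24, 12, 25, 46]
Tree (level-order array): [10, 7, 15, None, None, 12, 49, None, None, 44, None, 31, 46, 29, 41, None, None, 24, None, None, None, None, 25]
BFS from the root, enqueuing left then right child of each popped node:
  queue [10] -> pop 10, enqueue [7, 15], visited so far: [10]
  queue [7, 15] -> pop 7, enqueue [none], visited so far: [10, 7]
  queue [15] -> pop 15, enqueue [12, 49], visited so far: [10, 7, 15]
  queue [12, 49] -> pop 12, enqueue [none], visited so far: [10, 7, 15, 12]
  queue [49] -> pop 49, enqueue [44], visited so far: [10, 7, 15, 12, 49]
  queue [44] -> pop 44, enqueue [31, 46], visited so far: [10, 7, 15, 12, 49, 44]
  queue [31, 46] -> pop 31, enqueue [29, 41], visited so far: [10, 7, 15, 12, 49, 44, 31]
  queue [46, 29, 41] -> pop 46, enqueue [none], visited so far: [10, 7, 15, 12, 49, 44, 31, 46]
  queue [29, 41] -> pop 29, enqueue [24], visited so far: [10, 7, 15, 12, 49, 44, 31, 46, 29]
  queue [41, 24] -> pop 41, enqueue [none], visited so far: [10, 7, 15, 12, 49, 44, 31, 46, 29, 41]
  queue [24] -> pop 24, enqueue [25], visited so far: [10, 7, 15, 12, 49, 44, 31, 46, 29, 41, 24]
  queue [25] -> pop 25, enqueue [none], visited so far: [10, 7, 15, 12, 49, 44, 31, 46, 29, 41, 24, 25]
Result: [10, 7, 15, 12, 49, 44, 31, 46, 29, 41, 24, 25]


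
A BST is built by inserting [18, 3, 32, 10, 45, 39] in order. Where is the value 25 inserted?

Starting tree (level order): [18, 3, 32, None, 10, None, 45, None, None, 39]
Insertion path: 18 -> 32
Result: insert 25 as left child of 32
Final tree (level order): [18, 3, 32, None, 10, 25, 45, None, None, None, None, 39]


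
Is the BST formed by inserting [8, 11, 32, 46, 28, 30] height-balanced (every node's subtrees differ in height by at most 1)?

Tree (level-order array): [8, None, 11, None, 32, 28, 46, None, 30]
Definition: a tree is height-balanced if, at every node, |h(left) - h(right)| <= 1 (empty subtree has height -1).
Bottom-up per-node check:
  node 30: h_left=-1, h_right=-1, diff=0 [OK], height=0
  node 28: h_left=-1, h_right=0, diff=1 [OK], height=1
  node 46: h_left=-1, h_right=-1, diff=0 [OK], height=0
  node 32: h_left=1, h_right=0, diff=1 [OK], height=2
  node 11: h_left=-1, h_right=2, diff=3 [FAIL (|-1-2|=3 > 1)], height=3
  node 8: h_left=-1, h_right=3, diff=4 [FAIL (|-1-3|=4 > 1)], height=4
Node 11 violates the condition: |-1 - 2| = 3 > 1.
Result: Not balanced


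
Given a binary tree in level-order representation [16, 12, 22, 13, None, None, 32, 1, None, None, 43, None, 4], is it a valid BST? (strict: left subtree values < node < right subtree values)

Level-order array: [16, 12, 22, 13, None, None, 32, 1, None, None, 43, None, 4]
Validate using subtree bounds (lo, hi): at each node, require lo < value < hi,
then recurse left with hi=value and right with lo=value.
Preorder trace (stopping at first violation):
  at node 16 with bounds (-inf, +inf): OK
  at node 12 with bounds (-inf, 16): OK
  at node 13 with bounds (-inf, 12): VIOLATION
Node 13 violates its bound: not (-inf < 13 < 12).
Result: Not a valid BST


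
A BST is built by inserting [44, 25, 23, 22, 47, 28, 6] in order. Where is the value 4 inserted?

Starting tree (level order): [44, 25, 47, 23, 28, None, None, 22, None, None, None, 6]
Insertion path: 44 -> 25 -> 23 -> 22 -> 6
Result: insert 4 as left child of 6
Final tree (level order): [44, 25, 47, 23, 28, None, None, 22, None, None, None, 6, None, 4]


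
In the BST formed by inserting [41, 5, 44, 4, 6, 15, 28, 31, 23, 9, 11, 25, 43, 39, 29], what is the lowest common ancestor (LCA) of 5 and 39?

Tree insertion order: [41, 5, 44, 4, 6, 15, 28, 31, 23, 9, 11, 25, 43, 39, 29]
Tree (level-order array): [41, 5, 44, 4, 6, 43, None, None, None, None, 15, None, None, 9, 28, None, 11, 23, 31, None, None, None, 25, 29, 39]
In a BST, the LCA of p=5, q=39 is the first node v on the
root-to-leaf path with p <= v <= q (go left if both < v, right if both > v).
Walk from root:
  at 41: both 5 and 39 < 41, go left
  at 5: 5 <= 5 <= 39, this is the LCA
LCA = 5


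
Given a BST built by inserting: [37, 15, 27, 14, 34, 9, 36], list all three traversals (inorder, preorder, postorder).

Tree insertion order: [37, 15, 27, 14, 34, 9, 36]
Tree (level-order array): [37, 15, None, 14, 27, 9, None, None, 34, None, None, None, 36]
Inorder (L, root, R): [9, 14, 15, 27, 34, 36, 37]
Preorder (root, L, R): [37, 15, 14, 9, 27, 34, 36]
Postorder (L, R, root): [9, 14, 36, 34, 27, 15, 37]


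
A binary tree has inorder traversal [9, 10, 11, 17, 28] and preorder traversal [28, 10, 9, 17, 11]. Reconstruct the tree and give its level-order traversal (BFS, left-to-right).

Inorder:  [9, 10, 11, 17, 28]
Preorder: [28, 10, 9, 17, 11]
Algorithm: preorder visits root first, so consume preorder in order;
for each root, split the current inorder slice at that value into
left-subtree inorder and right-subtree inorder, then recurse.
Recursive splits:
  root=28; inorder splits into left=[9, 10, 11, 17], right=[]
  root=10; inorder splits into left=[9], right=[11, 17]
  root=9; inorder splits into left=[], right=[]
  root=17; inorder splits into left=[11], right=[]
  root=11; inorder splits into left=[], right=[]
Reconstructed level-order: [28, 10, 9, 17, 11]


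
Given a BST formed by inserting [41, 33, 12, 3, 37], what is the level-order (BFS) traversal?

Tree insertion order: [41, 33, 12, 3, 37]
Tree (level-order array): [41, 33, None, 12, 37, 3]
BFS from the root, enqueuing left then right child of each popped node:
  queue [41] -> pop 41, enqueue [33], visited so far: [41]
  queue [33] -> pop 33, enqueue [12, 37], visited so far: [41, 33]
  queue [12, 37] -> pop 12, enqueue [3], visited so far: [41, 33, 12]
  queue [37, 3] -> pop 37, enqueue [none], visited so far: [41, 33, 12, 37]
  queue [3] -> pop 3, enqueue [none], visited so far: [41, 33, 12, 37, 3]
Result: [41, 33, 12, 37, 3]


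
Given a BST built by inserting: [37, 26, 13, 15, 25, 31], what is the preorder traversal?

Tree insertion order: [37, 26, 13, 15, 25, 31]
Tree (level-order array): [37, 26, None, 13, 31, None, 15, None, None, None, 25]
Preorder traversal: [37, 26, 13, 15, 25, 31]


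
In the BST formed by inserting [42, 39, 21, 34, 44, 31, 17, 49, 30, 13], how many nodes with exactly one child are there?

Tree built from: [42, 39, 21, 34, 44, 31, 17, 49, 30, 13]
Tree (level-order array): [42, 39, 44, 21, None, None, 49, 17, 34, None, None, 13, None, 31, None, None, None, 30]
Rule: These are nodes with exactly 1 non-null child.
Per-node child counts:
  node 42: 2 child(ren)
  node 39: 1 child(ren)
  node 21: 2 child(ren)
  node 17: 1 child(ren)
  node 13: 0 child(ren)
  node 34: 1 child(ren)
  node 31: 1 child(ren)
  node 30: 0 child(ren)
  node 44: 1 child(ren)
  node 49: 0 child(ren)
Matching nodes: [39, 17, 34, 31, 44]
Count of nodes with exactly one child: 5


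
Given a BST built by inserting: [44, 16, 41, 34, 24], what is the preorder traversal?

Tree insertion order: [44, 16, 41, 34, 24]
Tree (level-order array): [44, 16, None, None, 41, 34, None, 24]
Preorder traversal: [44, 16, 41, 34, 24]


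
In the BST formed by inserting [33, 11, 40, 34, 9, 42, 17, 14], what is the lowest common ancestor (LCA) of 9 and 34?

Tree insertion order: [33, 11, 40, 34, 9, 42, 17, 14]
Tree (level-order array): [33, 11, 40, 9, 17, 34, 42, None, None, 14]
In a BST, the LCA of p=9, q=34 is the first node v on the
root-to-leaf path with p <= v <= q (go left if both < v, right if both > v).
Walk from root:
  at 33: 9 <= 33 <= 34, this is the LCA
LCA = 33


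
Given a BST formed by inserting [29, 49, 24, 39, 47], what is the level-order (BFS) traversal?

Tree insertion order: [29, 49, 24, 39, 47]
Tree (level-order array): [29, 24, 49, None, None, 39, None, None, 47]
BFS from the root, enqueuing left then right child of each popped node:
  queue [29] -> pop 29, enqueue [24, 49], visited so far: [29]
  queue [24, 49] -> pop 24, enqueue [none], visited so far: [29, 24]
  queue [49] -> pop 49, enqueue [39], visited so far: [29, 24, 49]
  queue [39] -> pop 39, enqueue [47], visited so far: [29, 24, 49, 39]
  queue [47] -> pop 47, enqueue [none], visited so far: [29, 24, 49, 39, 47]
Result: [29, 24, 49, 39, 47]


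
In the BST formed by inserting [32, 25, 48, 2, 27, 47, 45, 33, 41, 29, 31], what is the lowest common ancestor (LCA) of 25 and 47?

Tree insertion order: [32, 25, 48, 2, 27, 47, 45, 33, 41, 29, 31]
Tree (level-order array): [32, 25, 48, 2, 27, 47, None, None, None, None, 29, 45, None, None, 31, 33, None, None, None, None, 41]
In a BST, the LCA of p=25, q=47 is the first node v on the
root-to-leaf path with p <= v <= q (go left if both < v, right if both > v).
Walk from root:
  at 32: 25 <= 32 <= 47, this is the LCA
LCA = 32


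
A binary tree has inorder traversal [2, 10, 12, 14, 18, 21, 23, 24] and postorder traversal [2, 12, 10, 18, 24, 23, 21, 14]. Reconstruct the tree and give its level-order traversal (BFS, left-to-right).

Inorder:   [2, 10, 12, 14, 18, 21, 23, 24]
Postorder: [2, 12, 10, 18, 24, 23, 21, 14]
Algorithm: postorder visits root last, so walk postorder right-to-left;
each value is the root of the current inorder slice — split it at that
value, recurse on the right subtree first, then the left.
Recursive splits:
  root=14; inorder splits into left=[2, 10, 12], right=[18, 21, 23, 24]
  root=21; inorder splits into left=[18], right=[23, 24]
  root=23; inorder splits into left=[], right=[24]
  root=24; inorder splits into left=[], right=[]
  root=18; inorder splits into left=[], right=[]
  root=10; inorder splits into left=[2], right=[12]
  root=12; inorder splits into left=[], right=[]
  root=2; inorder splits into left=[], right=[]
Reconstructed level-order: [14, 10, 21, 2, 12, 18, 23, 24]


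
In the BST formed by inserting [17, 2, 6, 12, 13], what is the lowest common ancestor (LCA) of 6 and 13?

Tree insertion order: [17, 2, 6, 12, 13]
Tree (level-order array): [17, 2, None, None, 6, None, 12, None, 13]
In a BST, the LCA of p=6, q=13 is the first node v on the
root-to-leaf path with p <= v <= q (go left if both < v, right if both > v).
Walk from root:
  at 17: both 6 and 13 < 17, go left
  at 2: both 6 and 13 > 2, go right
  at 6: 6 <= 6 <= 13, this is the LCA
LCA = 6


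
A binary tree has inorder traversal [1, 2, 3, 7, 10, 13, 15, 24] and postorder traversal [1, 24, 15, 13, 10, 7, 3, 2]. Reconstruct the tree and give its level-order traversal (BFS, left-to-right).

Inorder:   [1, 2, 3, 7, 10, 13, 15, 24]
Postorder: [1, 24, 15, 13, 10, 7, 3, 2]
Algorithm: postorder visits root last, so walk postorder right-to-left;
each value is the root of the current inorder slice — split it at that
value, recurse on the right subtree first, then the left.
Recursive splits:
  root=2; inorder splits into left=[1], right=[3, 7, 10, 13, 15, 24]
  root=3; inorder splits into left=[], right=[7, 10, 13, 15, 24]
  root=7; inorder splits into left=[], right=[10, 13, 15, 24]
  root=10; inorder splits into left=[], right=[13, 15, 24]
  root=13; inorder splits into left=[], right=[15, 24]
  root=15; inorder splits into left=[], right=[24]
  root=24; inorder splits into left=[], right=[]
  root=1; inorder splits into left=[], right=[]
Reconstructed level-order: [2, 1, 3, 7, 10, 13, 15, 24]


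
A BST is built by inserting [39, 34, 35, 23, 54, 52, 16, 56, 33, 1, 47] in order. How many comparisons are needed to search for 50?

Search path for 50: 39 -> 54 -> 52 -> 47
Found: False
Comparisons: 4


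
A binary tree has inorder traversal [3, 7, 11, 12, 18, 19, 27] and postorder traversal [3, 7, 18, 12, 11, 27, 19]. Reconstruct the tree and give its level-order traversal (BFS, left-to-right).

Inorder:   [3, 7, 11, 12, 18, 19, 27]
Postorder: [3, 7, 18, 12, 11, 27, 19]
Algorithm: postorder visits root last, so walk postorder right-to-left;
each value is the root of the current inorder slice — split it at that
value, recurse on the right subtree first, then the left.
Recursive splits:
  root=19; inorder splits into left=[3, 7, 11, 12, 18], right=[27]
  root=27; inorder splits into left=[], right=[]
  root=11; inorder splits into left=[3, 7], right=[12, 18]
  root=12; inorder splits into left=[], right=[18]
  root=18; inorder splits into left=[], right=[]
  root=7; inorder splits into left=[3], right=[]
  root=3; inorder splits into left=[], right=[]
Reconstructed level-order: [19, 11, 27, 7, 12, 3, 18]


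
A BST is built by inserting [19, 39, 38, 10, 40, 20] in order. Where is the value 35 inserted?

Starting tree (level order): [19, 10, 39, None, None, 38, 40, 20]
Insertion path: 19 -> 39 -> 38 -> 20
Result: insert 35 as right child of 20
Final tree (level order): [19, 10, 39, None, None, 38, 40, 20, None, None, None, None, 35]


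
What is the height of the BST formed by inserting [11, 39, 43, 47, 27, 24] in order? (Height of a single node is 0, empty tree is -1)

Insertion order: [11, 39, 43, 47, 27, 24]
Tree (level-order array): [11, None, 39, 27, 43, 24, None, None, 47]
Compute height bottom-up (empty subtree = -1):
  height(24) = 1 + max(-1, -1) = 0
  height(27) = 1 + max(0, -1) = 1
  height(47) = 1 + max(-1, -1) = 0
  height(43) = 1 + max(-1, 0) = 1
  height(39) = 1 + max(1, 1) = 2
  height(11) = 1 + max(-1, 2) = 3
Height = 3


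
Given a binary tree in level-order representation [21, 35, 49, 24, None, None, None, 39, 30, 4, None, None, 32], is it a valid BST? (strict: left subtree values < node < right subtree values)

Level-order array: [21, 35, 49, 24, None, None, None, 39, 30, 4, None, None, 32]
Validate using subtree bounds (lo, hi): at each node, require lo < value < hi,
then recurse left with hi=value and right with lo=value.
Preorder trace (stopping at first violation):
  at node 21 with bounds (-inf, +inf): OK
  at node 35 with bounds (-inf, 21): VIOLATION
Node 35 violates its bound: not (-inf < 35 < 21).
Result: Not a valid BST


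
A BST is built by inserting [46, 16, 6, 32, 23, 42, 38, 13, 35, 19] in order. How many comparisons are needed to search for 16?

Search path for 16: 46 -> 16
Found: True
Comparisons: 2


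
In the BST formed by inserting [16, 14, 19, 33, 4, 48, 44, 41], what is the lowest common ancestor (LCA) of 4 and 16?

Tree insertion order: [16, 14, 19, 33, 4, 48, 44, 41]
Tree (level-order array): [16, 14, 19, 4, None, None, 33, None, None, None, 48, 44, None, 41]
In a BST, the LCA of p=4, q=16 is the first node v on the
root-to-leaf path with p <= v <= q (go left if both < v, right if both > v).
Walk from root:
  at 16: 4 <= 16 <= 16, this is the LCA
LCA = 16


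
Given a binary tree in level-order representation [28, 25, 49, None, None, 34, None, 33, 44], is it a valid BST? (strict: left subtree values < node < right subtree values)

Level-order array: [28, 25, 49, None, None, 34, None, 33, 44]
Validate using subtree bounds (lo, hi): at each node, require lo < value < hi,
then recurse left with hi=value and right with lo=value.
Preorder trace (stopping at first violation):
  at node 28 with bounds (-inf, +inf): OK
  at node 25 with bounds (-inf, 28): OK
  at node 49 with bounds (28, +inf): OK
  at node 34 with bounds (28, 49): OK
  at node 33 with bounds (28, 34): OK
  at node 44 with bounds (34, 49): OK
No violation found at any node.
Result: Valid BST


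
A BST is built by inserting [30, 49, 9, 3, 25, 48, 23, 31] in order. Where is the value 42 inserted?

Starting tree (level order): [30, 9, 49, 3, 25, 48, None, None, None, 23, None, 31]
Insertion path: 30 -> 49 -> 48 -> 31
Result: insert 42 as right child of 31
Final tree (level order): [30, 9, 49, 3, 25, 48, None, None, None, 23, None, 31, None, None, None, None, 42]


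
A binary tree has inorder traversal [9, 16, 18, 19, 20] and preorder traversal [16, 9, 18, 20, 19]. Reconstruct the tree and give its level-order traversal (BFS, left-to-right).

Inorder:  [9, 16, 18, 19, 20]
Preorder: [16, 9, 18, 20, 19]
Algorithm: preorder visits root first, so consume preorder in order;
for each root, split the current inorder slice at that value into
left-subtree inorder and right-subtree inorder, then recurse.
Recursive splits:
  root=16; inorder splits into left=[9], right=[18, 19, 20]
  root=9; inorder splits into left=[], right=[]
  root=18; inorder splits into left=[], right=[19, 20]
  root=20; inorder splits into left=[19], right=[]
  root=19; inorder splits into left=[], right=[]
Reconstructed level-order: [16, 9, 18, 20, 19]


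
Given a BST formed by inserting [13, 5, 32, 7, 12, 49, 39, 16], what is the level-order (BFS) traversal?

Tree insertion order: [13, 5, 32, 7, 12, 49, 39, 16]
Tree (level-order array): [13, 5, 32, None, 7, 16, 49, None, 12, None, None, 39]
BFS from the root, enqueuing left then right child of each popped node:
  queue [13] -> pop 13, enqueue [5, 32], visited so far: [13]
  queue [5, 32] -> pop 5, enqueue [7], visited so far: [13, 5]
  queue [32, 7] -> pop 32, enqueue [16, 49], visited so far: [13, 5, 32]
  queue [7, 16, 49] -> pop 7, enqueue [12], visited so far: [13, 5, 32, 7]
  queue [16, 49, 12] -> pop 16, enqueue [none], visited so far: [13, 5, 32, 7, 16]
  queue [49, 12] -> pop 49, enqueue [39], visited so far: [13, 5, 32, 7, 16, 49]
  queue [12, 39] -> pop 12, enqueue [none], visited so far: [13, 5, 32, 7, 16, 49, 12]
  queue [39] -> pop 39, enqueue [none], visited so far: [13, 5, 32, 7, 16, 49, 12, 39]
Result: [13, 5, 32, 7, 16, 49, 12, 39]


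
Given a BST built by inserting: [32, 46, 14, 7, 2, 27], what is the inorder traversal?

Tree insertion order: [32, 46, 14, 7, 2, 27]
Tree (level-order array): [32, 14, 46, 7, 27, None, None, 2]
Inorder traversal: [2, 7, 14, 27, 32, 46]


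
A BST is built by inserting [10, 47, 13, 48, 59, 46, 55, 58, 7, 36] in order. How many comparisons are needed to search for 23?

Search path for 23: 10 -> 47 -> 13 -> 46 -> 36
Found: False
Comparisons: 5


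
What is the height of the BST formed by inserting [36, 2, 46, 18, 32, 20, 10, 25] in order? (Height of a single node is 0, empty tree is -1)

Insertion order: [36, 2, 46, 18, 32, 20, 10, 25]
Tree (level-order array): [36, 2, 46, None, 18, None, None, 10, 32, None, None, 20, None, None, 25]
Compute height bottom-up (empty subtree = -1):
  height(10) = 1 + max(-1, -1) = 0
  height(25) = 1 + max(-1, -1) = 0
  height(20) = 1 + max(-1, 0) = 1
  height(32) = 1 + max(1, -1) = 2
  height(18) = 1 + max(0, 2) = 3
  height(2) = 1 + max(-1, 3) = 4
  height(46) = 1 + max(-1, -1) = 0
  height(36) = 1 + max(4, 0) = 5
Height = 5


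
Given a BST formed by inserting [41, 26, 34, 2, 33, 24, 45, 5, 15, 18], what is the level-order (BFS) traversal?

Tree insertion order: [41, 26, 34, 2, 33, 24, 45, 5, 15, 18]
Tree (level-order array): [41, 26, 45, 2, 34, None, None, None, 24, 33, None, 5, None, None, None, None, 15, None, 18]
BFS from the root, enqueuing left then right child of each popped node:
  queue [41] -> pop 41, enqueue [26, 45], visited so far: [41]
  queue [26, 45] -> pop 26, enqueue [2, 34], visited so far: [41, 26]
  queue [45, 2, 34] -> pop 45, enqueue [none], visited so far: [41, 26, 45]
  queue [2, 34] -> pop 2, enqueue [24], visited so far: [41, 26, 45, 2]
  queue [34, 24] -> pop 34, enqueue [33], visited so far: [41, 26, 45, 2, 34]
  queue [24, 33] -> pop 24, enqueue [5], visited so far: [41, 26, 45, 2, 34, 24]
  queue [33, 5] -> pop 33, enqueue [none], visited so far: [41, 26, 45, 2, 34, 24, 33]
  queue [5] -> pop 5, enqueue [15], visited so far: [41, 26, 45, 2, 34, 24, 33, 5]
  queue [15] -> pop 15, enqueue [18], visited so far: [41, 26, 45, 2, 34, 24, 33, 5, 15]
  queue [18] -> pop 18, enqueue [none], visited so far: [41, 26, 45, 2, 34, 24, 33, 5, 15, 18]
Result: [41, 26, 45, 2, 34, 24, 33, 5, 15, 18]


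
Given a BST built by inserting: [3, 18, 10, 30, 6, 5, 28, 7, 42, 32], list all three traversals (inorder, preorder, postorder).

Tree insertion order: [3, 18, 10, 30, 6, 5, 28, 7, 42, 32]
Tree (level-order array): [3, None, 18, 10, 30, 6, None, 28, 42, 5, 7, None, None, 32]
Inorder (L, root, R): [3, 5, 6, 7, 10, 18, 28, 30, 32, 42]
Preorder (root, L, R): [3, 18, 10, 6, 5, 7, 30, 28, 42, 32]
Postorder (L, R, root): [5, 7, 6, 10, 28, 32, 42, 30, 18, 3]


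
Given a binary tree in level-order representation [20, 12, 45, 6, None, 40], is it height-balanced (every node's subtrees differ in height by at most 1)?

Tree (level-order array): [20, 12, 45, 6, None, 40]
Definition: a tree is height-balanced if, at every node, |h(left) - h(right)| <= 1 (empty subtree has height -1).
Bottom-up per-node check:
  node 6: h_left=-1, h_right=-1, diff=0 [OK], height=0
  node 12: h_left=0, h_right=-1, diff=1 [OK], height=1
  node 40: h_left=-1, h_right=-1, diff=0 [OK], height=0
  node 45: h_left=0, h_right=-1, diff=1 [OK], height=1
  node 20: h_left=1, h_right=1, diff=0 [OK], height=2
All nodes satisfy the balance condition.
Result: Balanced


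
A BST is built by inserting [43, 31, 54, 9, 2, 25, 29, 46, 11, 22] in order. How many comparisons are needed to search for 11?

Search path for 11: 43 -> 31 -> 9 -> 25 -> 11
Found: True
Comparisons: 5


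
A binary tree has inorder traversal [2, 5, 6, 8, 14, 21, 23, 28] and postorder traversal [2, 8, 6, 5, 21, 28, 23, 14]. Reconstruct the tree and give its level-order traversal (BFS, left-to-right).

Inorder:   [2, 5, 6, 8, 14, 21, 23, 28]
Postorder: [2, 8, 6, 5, 21, 28, 23, 14]
Algorithm: postorder visits root last, so walk postorder right-to-left;
each value is the root of the current inorder slice — split it at that
value, recurse on the right subtree first, then the left.
Recursive splits:
  root=14; inorder splits into left=[2, 5, 6, 8], right=[21, 23, 28]
  root=23; inorder splits into left=[21], right=[28]
  root=28; inorder splits into left=[], right=[]
  root=21; inorder splits into left=[], right=[]
  root=5; inorder splits into left=[2], right=[6, 8]
  root=6; inorder splits into left=[], right=[8]
  root=8; inorder splits into left=[], right=[]
  root=2; inorder splits into left=[], right=[]
Reconstructed level-order: [14, 5, 23, 2, 6, 21, 28, 8]
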